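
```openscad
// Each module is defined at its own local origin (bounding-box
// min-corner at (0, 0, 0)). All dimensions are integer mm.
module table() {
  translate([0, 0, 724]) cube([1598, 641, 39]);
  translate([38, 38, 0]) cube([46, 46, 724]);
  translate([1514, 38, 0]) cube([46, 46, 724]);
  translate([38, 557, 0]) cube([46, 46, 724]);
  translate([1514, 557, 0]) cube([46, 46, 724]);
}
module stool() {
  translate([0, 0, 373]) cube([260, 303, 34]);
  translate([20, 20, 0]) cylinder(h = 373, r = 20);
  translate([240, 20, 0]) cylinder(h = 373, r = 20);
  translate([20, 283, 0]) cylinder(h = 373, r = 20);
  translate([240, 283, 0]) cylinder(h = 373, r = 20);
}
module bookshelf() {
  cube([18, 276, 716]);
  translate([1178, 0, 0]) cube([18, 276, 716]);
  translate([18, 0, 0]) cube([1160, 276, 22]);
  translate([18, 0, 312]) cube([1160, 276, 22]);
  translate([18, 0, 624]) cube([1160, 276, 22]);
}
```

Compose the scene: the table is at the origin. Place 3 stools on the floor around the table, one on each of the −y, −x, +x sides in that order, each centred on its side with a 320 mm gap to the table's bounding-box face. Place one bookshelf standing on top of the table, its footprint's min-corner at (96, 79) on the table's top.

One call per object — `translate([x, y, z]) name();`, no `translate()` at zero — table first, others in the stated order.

table();
translate([669, -623, 0]) stool();
translate([-580, 169, 0]) stool();
translate([1918, 169, 0]) stool();
translate([96, 79, 763]) bookshelf();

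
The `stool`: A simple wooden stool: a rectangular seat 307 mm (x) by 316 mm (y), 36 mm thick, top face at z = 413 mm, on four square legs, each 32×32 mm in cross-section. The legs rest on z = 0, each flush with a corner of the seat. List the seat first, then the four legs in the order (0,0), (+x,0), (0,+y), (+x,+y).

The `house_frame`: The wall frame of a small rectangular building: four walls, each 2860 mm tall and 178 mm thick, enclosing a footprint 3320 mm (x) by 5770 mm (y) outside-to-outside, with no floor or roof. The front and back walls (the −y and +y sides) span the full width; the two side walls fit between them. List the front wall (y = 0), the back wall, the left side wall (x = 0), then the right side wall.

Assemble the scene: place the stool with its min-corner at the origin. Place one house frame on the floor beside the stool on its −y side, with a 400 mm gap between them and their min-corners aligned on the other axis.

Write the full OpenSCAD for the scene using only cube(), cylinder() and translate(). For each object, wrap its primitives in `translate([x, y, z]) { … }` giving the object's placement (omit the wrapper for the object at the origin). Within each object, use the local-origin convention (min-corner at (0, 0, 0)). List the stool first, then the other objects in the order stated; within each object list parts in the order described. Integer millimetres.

translate([0, 0, 377]) cube([307, 316, 36]);
cube([32, 32, 377]);
translate([275, 0, 0]) cube([32, 32, 377]);
translate([0, 284, 0]) cube([32, 32, 377]);
translate([275, 284, 0]) cube([32, 32, 377]);
translate([0, -6170, 0]) {
  cube([3320, 178, 2860]);
  translate([0, 5592, 0]) cube([3320, 178, 2860]);
  translate([0, 178, 0]) cube([178, 5414, 2860]);
  translate([3142, 178, 0]) cube([178, 5414, 2860]);
}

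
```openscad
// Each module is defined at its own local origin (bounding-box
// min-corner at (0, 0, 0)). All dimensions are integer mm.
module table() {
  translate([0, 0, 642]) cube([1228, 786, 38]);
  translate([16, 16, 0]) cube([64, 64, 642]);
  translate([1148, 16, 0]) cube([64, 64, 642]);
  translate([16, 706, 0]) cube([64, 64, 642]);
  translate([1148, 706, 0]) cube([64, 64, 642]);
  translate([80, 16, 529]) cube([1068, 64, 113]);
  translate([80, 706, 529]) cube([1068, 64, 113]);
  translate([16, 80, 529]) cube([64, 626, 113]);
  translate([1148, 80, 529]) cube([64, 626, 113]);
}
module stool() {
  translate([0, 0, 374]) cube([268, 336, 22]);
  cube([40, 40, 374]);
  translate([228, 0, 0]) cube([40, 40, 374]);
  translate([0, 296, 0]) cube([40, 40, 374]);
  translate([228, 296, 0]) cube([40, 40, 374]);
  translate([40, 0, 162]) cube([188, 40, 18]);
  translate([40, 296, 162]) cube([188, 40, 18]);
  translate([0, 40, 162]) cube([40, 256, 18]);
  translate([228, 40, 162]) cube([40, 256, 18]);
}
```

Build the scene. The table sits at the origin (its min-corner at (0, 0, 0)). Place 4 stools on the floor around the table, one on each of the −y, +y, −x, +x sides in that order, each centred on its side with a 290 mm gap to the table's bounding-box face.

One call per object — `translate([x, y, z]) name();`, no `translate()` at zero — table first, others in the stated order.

table();
translate([480, -626, 0]) stool();
translate([480, 1076, 0]) stool();
translate([-558, 225, 0]) stool();
translate([1518, 225, 0]) stool();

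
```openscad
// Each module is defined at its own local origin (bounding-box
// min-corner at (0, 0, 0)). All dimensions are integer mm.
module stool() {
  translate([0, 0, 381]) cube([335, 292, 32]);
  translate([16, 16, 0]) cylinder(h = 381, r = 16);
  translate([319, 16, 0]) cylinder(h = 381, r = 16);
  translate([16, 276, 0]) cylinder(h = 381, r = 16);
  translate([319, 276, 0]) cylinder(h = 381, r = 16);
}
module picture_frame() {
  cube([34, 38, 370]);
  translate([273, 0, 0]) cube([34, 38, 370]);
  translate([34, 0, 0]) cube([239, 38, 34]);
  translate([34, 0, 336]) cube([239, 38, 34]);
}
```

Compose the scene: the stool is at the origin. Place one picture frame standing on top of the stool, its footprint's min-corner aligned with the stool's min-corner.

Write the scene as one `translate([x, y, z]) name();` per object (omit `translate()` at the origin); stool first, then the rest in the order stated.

stool();
translate([0, 0, 413]) picture_frame();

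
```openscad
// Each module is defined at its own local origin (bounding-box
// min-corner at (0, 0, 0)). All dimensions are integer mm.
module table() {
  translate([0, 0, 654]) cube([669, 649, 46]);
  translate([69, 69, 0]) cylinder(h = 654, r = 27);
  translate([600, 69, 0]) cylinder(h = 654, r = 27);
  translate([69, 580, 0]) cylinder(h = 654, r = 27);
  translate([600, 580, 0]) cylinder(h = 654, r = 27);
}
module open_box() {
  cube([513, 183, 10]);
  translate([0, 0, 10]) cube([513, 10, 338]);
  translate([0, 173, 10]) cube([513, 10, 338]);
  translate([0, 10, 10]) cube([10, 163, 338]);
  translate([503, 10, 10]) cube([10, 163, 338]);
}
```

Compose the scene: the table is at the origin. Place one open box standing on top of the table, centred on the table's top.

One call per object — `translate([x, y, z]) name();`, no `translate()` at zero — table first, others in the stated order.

table();
translate([78, 233, 700]) open_box();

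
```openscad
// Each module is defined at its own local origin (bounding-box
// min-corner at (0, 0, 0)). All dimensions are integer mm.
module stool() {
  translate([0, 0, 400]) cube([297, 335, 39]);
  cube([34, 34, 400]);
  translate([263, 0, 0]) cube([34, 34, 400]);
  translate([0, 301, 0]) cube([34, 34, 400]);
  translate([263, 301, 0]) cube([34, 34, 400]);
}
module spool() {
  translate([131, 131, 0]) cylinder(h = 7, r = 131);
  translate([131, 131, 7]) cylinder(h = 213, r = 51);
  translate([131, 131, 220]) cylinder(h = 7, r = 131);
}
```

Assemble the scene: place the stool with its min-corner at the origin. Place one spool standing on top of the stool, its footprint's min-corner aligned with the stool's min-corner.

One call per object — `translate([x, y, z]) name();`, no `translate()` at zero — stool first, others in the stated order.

stool();
translate([0, 0, 439]) spool();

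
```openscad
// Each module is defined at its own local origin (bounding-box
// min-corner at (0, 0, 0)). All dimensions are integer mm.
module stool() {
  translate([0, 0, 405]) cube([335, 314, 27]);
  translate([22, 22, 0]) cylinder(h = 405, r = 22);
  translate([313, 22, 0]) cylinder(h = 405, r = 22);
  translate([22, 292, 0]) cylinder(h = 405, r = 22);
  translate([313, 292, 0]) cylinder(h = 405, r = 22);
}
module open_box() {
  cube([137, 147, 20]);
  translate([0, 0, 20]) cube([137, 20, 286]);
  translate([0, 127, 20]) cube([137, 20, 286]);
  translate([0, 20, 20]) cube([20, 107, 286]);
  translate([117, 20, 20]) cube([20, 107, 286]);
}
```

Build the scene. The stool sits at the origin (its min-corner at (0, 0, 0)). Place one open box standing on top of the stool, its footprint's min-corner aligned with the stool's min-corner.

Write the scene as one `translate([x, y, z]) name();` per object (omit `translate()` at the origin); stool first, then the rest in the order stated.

stool();
translate([0, 0, 432]) open_box();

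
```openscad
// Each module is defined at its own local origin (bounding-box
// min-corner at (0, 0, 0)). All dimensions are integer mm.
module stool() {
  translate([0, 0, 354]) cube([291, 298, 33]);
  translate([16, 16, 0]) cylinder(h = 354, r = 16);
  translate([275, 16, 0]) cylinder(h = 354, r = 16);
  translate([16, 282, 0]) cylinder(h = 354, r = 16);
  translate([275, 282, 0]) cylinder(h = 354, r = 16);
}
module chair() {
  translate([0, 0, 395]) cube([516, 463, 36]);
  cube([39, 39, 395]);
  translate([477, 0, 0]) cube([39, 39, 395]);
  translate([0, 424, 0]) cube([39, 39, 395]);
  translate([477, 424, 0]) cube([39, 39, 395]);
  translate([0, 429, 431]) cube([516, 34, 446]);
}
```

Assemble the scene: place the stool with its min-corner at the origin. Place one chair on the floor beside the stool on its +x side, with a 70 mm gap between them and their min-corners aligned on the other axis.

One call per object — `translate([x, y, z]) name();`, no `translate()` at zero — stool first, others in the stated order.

stool();
translate([361, 0, 0]) chair();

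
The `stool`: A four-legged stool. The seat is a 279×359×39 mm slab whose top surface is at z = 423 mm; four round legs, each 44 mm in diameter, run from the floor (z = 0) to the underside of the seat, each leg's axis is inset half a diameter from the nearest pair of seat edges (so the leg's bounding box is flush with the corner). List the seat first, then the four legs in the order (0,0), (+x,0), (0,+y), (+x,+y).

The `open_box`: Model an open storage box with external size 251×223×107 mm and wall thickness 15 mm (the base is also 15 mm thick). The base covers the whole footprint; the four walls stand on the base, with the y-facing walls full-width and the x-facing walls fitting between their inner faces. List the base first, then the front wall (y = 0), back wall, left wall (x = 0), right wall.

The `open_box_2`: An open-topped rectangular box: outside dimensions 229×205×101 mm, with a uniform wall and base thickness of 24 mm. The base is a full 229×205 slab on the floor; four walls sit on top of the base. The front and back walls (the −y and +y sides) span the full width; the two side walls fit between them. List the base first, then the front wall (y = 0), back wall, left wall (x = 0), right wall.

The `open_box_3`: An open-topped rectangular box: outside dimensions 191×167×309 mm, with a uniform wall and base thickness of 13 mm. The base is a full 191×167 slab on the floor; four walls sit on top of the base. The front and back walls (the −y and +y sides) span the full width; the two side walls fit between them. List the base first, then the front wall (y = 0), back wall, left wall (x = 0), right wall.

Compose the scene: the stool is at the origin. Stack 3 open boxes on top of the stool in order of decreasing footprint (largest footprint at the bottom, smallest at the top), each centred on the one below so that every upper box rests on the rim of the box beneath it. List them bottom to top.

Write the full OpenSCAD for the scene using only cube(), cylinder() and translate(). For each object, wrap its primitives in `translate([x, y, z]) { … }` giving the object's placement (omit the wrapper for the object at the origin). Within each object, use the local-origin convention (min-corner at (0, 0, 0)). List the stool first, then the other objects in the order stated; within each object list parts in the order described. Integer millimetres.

translate([0, 0, 384]) cube([279, 359, 39]);
translate([22, 22, 0]) cylinder(h = 384, r = 22);
translate([257, 22, 0]) cylinder(h = 384, r = 22);
translate([22, 337, 0]) cylinder(h = 384, r = 22);
translate([257, 337, 0]) cylinder(h = 384, r = 22);
translate([14, 68, 423]) {
  cube([251, 223, 15]);
  translate([0, 0, 15]) cube([251, 15, 92]);
  translate([0, 208, 15]) cube([251, 15, 92]);
  translate([0, 15, 15]) cube([15, 193, 92]);
  translate([236, 15, 15]) cube([15, 193, 92]);
}
translate([25, 77, 530]) {
  cube([229, 205, 24]);
  translate([0, 0, 24]) cube([229, 24, 77]);
  translate([0, 181, 24]) cube([229, 24, 77]);
  translate([0, 24, 24]) cube([24, 157, 77]);
  translate([205, 24, 24]) cube([24, 157, 77]);
}
translate([44, 96, 631]) {
  cube([191, 167, 13]);
  translate([0, 0, 13]) cube([191, 13, 296]);
  translate([0, 154, 13]) cube([191, 13, 296]);
  translate([0, 13, 13]) cube([13, 141, 296]);
  translate([178, 13, 13]) cube([13, 141, 296]);
}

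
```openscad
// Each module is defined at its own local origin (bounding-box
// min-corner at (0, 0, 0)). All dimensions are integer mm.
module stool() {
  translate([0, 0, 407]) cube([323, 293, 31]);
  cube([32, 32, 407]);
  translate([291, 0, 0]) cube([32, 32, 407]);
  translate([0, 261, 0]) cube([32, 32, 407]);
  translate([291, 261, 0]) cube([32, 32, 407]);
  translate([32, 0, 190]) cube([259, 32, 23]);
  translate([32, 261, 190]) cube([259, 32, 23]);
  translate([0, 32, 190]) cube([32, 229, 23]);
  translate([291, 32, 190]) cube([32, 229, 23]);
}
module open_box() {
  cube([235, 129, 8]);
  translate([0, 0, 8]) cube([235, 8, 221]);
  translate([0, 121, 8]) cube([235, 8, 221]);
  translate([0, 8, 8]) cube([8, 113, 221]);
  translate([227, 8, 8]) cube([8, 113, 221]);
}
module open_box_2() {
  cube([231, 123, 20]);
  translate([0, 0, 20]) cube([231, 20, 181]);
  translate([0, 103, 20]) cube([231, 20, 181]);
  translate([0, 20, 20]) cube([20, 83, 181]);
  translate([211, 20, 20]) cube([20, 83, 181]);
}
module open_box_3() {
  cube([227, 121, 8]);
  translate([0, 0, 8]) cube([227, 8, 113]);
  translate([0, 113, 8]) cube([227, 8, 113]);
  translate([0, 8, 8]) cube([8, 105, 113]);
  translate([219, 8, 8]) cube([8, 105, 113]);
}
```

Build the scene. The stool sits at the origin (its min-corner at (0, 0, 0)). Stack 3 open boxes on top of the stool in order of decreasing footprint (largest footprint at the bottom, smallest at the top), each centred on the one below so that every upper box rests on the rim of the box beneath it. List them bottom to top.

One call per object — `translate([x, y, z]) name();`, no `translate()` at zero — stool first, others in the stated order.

stool();
translate([44, 82, 438]) open_box();
translate([46, 85, 667]) open_box_2();
translate([48, 86, 868]) open_box_3();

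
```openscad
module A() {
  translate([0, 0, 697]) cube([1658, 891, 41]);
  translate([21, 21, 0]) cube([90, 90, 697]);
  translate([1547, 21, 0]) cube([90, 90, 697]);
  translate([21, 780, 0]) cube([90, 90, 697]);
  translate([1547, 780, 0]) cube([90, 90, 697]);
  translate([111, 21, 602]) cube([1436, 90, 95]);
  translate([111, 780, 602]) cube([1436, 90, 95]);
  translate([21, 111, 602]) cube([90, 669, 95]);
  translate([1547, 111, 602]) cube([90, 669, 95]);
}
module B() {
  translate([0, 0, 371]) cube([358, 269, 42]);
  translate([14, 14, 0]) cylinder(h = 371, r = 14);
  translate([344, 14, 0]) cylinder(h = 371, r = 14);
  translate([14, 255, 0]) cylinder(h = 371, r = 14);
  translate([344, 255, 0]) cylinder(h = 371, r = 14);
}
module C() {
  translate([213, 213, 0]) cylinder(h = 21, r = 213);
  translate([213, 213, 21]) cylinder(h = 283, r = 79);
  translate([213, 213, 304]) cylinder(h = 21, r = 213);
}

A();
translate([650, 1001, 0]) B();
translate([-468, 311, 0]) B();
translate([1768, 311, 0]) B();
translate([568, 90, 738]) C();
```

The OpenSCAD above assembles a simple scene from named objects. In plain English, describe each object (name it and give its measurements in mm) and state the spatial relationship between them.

A is a rectangular dining table. The top is 1658×891×41 mm with its upper surface at z = 738 mm. It stands on four 90×90 mm square legs, each inset 21 mm from the nearest pair of top edges, running from the floor to the underside of the top. Four apron rails, 90 mm thick and 95 mm tall, run between adjacent legs with their top edges flush with the underside of the top and their outer faces flush with the legs' outer faces.

B is a four-legged stool. The seat is a 358×269×42 mm slab whose top surface is at z = 413 mm; four round legs, each 28 mm in diameter, run from the floor (z = 0) to the underside of the seat, each leg's axis is inset half a diameter from the nearest pair of seat edges (so the leg's bounding box is flush with the corner).

C is a spool: two coaxial disc flanges of radius 213 mm and thickness 21 mm, joined by a core cylinder of radius 79 mm and height 283 mm. The lower flange rests on z = 0 and the three cylinders share a vertical axis.

Three stools sit around the table at the +y, −x, +x sides. The spool is on top of the table.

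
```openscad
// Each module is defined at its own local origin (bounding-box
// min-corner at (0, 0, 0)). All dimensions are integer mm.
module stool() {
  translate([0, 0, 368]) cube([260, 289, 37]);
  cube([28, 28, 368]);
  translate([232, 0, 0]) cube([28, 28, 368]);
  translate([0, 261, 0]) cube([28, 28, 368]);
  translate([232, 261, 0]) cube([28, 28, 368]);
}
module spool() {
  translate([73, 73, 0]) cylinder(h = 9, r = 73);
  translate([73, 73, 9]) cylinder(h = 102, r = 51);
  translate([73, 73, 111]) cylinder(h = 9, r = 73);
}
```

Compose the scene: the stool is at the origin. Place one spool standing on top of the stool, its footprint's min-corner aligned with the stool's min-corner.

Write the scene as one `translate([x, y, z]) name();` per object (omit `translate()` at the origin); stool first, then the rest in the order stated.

stool();
translate([0, 0, 405]) spool();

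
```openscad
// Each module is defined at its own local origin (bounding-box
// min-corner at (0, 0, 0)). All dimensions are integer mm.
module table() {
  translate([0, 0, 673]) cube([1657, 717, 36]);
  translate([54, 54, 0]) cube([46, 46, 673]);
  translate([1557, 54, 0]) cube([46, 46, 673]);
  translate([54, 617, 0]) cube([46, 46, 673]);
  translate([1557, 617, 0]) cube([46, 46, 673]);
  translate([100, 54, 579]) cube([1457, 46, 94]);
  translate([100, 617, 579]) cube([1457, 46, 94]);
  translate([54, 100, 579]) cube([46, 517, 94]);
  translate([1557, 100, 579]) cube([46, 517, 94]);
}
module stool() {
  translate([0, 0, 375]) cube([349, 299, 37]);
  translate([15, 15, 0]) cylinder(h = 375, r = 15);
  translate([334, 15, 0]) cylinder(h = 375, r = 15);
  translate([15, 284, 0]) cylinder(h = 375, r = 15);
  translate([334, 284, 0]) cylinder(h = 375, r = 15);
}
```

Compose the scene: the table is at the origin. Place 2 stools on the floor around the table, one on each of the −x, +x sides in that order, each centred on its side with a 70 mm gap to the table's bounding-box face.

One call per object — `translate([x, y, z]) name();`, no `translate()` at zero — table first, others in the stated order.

table();
translate([-419, 209, 0]) stool();
translate([1727, 209, 0]) stool();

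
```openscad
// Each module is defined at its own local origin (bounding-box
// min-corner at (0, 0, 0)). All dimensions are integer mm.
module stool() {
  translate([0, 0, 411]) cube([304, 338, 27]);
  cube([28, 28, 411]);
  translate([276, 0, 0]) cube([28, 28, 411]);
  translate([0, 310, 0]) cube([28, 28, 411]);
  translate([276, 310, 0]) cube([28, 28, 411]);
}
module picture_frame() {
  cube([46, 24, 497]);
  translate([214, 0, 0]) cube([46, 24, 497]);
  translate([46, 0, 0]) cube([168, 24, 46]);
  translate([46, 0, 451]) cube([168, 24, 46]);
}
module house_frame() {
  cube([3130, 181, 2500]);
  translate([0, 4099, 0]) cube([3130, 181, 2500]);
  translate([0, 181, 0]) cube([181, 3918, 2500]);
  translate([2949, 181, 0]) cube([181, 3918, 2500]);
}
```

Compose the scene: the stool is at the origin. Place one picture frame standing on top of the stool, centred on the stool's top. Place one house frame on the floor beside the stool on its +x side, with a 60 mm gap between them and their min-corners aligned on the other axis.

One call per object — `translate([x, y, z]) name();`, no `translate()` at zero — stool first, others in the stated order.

stool();
translate([22, 157, 438]) picture_frame();
translate([364, 0, 0]) house_frame();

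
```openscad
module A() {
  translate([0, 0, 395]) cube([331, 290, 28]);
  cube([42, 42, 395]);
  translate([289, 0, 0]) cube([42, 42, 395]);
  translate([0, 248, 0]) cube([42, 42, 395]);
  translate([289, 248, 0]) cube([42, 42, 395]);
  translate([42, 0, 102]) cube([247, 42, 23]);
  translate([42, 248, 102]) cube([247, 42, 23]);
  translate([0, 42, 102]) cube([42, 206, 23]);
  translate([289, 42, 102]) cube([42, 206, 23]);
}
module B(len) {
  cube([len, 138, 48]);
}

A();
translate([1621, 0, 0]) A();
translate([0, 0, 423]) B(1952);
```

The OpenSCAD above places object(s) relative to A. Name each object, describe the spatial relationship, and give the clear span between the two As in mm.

Second stool starts at x = 1621; first ends at x = 331; clear span = 1621 − 331 = 1290 mm.

A is a stool. B is a beam. A beam spans the tops of two stools. The clear span between the two stools is 1290 mm.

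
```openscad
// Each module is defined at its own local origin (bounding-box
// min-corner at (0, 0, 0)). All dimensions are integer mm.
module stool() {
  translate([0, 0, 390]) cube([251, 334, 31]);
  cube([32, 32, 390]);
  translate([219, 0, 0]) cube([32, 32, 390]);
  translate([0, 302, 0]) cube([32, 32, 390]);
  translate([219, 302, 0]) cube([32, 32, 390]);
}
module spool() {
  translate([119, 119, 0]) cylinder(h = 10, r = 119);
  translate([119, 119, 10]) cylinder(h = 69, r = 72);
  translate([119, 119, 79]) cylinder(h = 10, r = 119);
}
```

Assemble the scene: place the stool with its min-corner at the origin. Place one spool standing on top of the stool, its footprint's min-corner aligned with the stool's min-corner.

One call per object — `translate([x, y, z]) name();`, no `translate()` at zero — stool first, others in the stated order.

stool();
translate([0, 0, 421]) spool();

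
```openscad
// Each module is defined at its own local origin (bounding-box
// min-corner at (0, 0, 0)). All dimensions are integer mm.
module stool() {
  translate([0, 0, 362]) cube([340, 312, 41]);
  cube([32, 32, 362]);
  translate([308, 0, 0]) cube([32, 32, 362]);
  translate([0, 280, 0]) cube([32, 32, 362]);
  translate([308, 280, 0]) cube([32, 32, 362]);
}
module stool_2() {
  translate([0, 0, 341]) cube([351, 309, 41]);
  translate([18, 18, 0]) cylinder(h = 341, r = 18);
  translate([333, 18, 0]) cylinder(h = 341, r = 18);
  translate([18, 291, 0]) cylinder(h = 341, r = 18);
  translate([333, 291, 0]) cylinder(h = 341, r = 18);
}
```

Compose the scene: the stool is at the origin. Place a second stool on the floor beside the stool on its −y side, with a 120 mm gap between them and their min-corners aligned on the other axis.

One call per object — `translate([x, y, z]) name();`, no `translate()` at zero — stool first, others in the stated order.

stool();
translate([0, -429, 0]) stool_2();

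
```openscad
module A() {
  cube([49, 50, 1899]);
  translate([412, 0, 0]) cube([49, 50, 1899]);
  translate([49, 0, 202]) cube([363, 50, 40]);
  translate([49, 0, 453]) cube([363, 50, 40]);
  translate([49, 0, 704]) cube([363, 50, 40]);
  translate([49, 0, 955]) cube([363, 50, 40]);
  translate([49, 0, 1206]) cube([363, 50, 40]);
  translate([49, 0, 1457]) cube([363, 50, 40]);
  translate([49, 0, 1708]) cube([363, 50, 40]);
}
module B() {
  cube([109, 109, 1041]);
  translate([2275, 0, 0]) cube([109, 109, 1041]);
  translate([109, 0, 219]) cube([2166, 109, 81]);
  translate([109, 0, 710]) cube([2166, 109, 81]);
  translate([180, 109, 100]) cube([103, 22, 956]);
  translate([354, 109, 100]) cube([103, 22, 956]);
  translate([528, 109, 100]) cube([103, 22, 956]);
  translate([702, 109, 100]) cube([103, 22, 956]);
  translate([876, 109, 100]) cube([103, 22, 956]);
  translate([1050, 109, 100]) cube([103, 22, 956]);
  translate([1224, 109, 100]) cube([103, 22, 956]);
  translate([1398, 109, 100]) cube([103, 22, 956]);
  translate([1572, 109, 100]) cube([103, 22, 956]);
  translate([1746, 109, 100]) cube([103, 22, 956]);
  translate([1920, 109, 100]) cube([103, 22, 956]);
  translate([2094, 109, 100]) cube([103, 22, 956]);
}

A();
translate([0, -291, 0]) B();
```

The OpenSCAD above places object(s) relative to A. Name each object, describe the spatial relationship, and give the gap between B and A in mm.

The fence section's nearest face is 160 mm from the ladder's −y face.

A is a ladder. B is a fence section. The fence section is on the floor beside the ladder on its −y side. The gap between the fence section and the ladder is 160 mm.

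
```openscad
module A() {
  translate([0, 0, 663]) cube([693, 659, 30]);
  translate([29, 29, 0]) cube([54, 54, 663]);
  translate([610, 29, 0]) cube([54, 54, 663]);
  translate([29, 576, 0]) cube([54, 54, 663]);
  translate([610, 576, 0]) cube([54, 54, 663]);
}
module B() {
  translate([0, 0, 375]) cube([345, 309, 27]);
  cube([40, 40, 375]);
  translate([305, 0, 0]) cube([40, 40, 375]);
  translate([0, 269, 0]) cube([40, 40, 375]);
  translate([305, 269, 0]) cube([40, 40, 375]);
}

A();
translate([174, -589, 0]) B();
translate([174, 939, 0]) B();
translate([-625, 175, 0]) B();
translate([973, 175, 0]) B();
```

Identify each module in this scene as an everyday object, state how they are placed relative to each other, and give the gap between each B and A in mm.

A is a table. B is a stool. Four stools sit around the table at the −y, +y, −x, +x sides. The gap between each stool and the table is 280 mm.

Each stool's nearest face is 280 mm from the table's bounding box.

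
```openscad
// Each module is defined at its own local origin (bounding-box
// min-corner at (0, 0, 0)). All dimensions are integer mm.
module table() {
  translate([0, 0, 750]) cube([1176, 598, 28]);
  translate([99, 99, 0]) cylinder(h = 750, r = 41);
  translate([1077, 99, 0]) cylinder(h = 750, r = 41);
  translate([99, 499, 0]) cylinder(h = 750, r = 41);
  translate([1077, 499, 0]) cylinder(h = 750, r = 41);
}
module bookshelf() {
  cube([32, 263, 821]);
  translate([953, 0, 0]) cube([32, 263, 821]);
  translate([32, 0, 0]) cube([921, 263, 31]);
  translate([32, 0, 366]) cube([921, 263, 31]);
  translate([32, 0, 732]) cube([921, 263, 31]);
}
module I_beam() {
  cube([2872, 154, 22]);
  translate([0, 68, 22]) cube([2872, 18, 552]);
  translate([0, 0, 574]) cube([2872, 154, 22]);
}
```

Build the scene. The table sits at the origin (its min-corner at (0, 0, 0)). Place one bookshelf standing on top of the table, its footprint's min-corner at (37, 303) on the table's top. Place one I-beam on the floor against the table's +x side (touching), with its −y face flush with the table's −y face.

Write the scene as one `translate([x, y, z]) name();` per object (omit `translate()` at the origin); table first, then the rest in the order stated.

table();
translate([37, 303, 778]) bookshelf();
translate([1176, 0, 0]) I_beam();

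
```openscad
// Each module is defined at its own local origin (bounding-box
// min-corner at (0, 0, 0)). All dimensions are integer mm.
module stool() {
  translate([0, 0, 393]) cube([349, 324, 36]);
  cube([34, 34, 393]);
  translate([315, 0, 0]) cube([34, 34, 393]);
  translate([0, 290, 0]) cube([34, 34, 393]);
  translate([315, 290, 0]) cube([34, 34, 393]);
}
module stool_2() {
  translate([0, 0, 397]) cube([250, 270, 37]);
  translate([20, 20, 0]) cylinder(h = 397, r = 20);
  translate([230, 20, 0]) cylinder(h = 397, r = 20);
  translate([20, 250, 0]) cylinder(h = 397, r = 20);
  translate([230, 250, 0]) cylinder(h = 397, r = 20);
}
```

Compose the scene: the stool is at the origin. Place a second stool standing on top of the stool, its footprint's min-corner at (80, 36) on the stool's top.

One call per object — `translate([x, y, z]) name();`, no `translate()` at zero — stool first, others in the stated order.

stool();
translate([80, 36, 429]) stool_2();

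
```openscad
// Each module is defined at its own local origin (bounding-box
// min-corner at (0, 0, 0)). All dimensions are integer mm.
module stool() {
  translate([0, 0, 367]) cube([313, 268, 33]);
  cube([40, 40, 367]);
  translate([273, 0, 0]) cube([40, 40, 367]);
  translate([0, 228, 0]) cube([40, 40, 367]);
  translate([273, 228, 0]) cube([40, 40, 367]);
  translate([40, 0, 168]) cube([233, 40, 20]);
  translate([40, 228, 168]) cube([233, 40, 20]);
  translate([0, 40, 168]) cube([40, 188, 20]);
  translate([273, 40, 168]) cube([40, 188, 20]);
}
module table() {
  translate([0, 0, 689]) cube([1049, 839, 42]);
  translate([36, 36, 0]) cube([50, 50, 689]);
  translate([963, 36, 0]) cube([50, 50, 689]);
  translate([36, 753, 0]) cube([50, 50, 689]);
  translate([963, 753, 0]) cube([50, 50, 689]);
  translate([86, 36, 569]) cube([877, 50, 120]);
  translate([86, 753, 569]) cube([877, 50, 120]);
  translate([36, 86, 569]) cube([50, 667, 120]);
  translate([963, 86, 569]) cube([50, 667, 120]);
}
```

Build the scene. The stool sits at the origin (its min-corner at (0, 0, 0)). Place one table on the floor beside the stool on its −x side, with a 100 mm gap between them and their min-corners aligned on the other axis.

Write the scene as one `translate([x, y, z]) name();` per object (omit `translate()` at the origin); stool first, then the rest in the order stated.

stool();
translate([-1149, 0, 0]) table();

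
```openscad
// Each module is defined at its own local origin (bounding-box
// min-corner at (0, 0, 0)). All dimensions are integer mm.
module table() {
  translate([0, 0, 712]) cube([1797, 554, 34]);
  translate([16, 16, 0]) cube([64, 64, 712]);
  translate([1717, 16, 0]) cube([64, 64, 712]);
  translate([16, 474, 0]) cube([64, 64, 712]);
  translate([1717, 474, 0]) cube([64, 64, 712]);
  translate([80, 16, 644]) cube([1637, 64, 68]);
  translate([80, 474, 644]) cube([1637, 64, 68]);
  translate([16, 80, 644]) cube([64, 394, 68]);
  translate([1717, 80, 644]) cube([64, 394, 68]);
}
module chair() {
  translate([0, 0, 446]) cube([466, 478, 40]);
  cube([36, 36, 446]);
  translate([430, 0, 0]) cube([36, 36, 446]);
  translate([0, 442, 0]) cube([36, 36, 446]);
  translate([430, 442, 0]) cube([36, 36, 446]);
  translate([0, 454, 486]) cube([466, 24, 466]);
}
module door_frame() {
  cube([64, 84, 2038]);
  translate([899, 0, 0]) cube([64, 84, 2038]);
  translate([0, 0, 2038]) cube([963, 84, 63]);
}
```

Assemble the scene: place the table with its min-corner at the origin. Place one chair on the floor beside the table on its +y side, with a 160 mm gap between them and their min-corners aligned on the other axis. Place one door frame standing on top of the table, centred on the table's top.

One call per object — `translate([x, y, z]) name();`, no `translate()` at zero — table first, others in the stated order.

table();
translate([0, 714, 0]) chair();
translate([417, 235, 746]) door_frame();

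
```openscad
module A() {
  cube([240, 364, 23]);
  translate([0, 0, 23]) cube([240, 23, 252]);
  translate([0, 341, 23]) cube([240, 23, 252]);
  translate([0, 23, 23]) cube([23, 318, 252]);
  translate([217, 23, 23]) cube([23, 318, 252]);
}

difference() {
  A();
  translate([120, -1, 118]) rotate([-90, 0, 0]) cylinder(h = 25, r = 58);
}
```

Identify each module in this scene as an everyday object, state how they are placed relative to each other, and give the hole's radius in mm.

The subtracted cylinder has r = 58 mm.

A is an open box. The open box has a circular hole through its front wall. The hole's radius is 58 mm.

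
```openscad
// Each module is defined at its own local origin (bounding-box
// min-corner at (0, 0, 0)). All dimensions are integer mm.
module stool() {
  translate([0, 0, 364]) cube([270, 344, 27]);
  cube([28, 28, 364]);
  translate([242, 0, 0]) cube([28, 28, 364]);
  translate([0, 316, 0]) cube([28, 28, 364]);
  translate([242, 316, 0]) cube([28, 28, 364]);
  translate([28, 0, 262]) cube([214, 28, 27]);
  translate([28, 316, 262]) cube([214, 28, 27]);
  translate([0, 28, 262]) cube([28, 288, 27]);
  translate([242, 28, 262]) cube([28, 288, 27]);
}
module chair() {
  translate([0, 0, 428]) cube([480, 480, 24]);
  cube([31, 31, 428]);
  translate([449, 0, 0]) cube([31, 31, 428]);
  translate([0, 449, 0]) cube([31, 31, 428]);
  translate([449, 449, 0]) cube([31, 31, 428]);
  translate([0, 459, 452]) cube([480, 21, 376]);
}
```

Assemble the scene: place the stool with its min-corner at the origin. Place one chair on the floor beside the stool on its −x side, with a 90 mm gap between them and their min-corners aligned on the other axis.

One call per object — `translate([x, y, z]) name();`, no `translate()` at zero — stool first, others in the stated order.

stool();
translate([-570, 0, 0]) chair();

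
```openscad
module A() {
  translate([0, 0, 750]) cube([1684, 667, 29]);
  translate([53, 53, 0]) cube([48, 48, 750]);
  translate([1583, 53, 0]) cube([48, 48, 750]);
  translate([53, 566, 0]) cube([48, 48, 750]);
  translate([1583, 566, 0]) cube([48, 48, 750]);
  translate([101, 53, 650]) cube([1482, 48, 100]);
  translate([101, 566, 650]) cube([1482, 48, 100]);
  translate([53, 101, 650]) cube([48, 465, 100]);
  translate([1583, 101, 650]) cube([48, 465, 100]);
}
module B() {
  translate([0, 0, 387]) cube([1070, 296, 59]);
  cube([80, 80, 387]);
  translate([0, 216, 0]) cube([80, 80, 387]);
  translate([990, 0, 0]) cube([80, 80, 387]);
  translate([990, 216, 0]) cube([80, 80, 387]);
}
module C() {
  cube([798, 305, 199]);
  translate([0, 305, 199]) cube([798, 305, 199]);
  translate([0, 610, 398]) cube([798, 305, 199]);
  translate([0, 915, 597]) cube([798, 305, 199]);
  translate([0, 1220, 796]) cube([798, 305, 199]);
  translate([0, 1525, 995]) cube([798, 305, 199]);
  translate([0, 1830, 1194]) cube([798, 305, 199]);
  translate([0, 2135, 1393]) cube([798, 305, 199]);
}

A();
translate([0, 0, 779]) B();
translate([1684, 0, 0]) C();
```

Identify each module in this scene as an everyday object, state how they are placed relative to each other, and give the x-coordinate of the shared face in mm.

A is a table. B is a bench. C is a staircase. The bench is on top of the table. The staircase is against the table's +x side, with their −y faces flush. The x-coordinate of the shared face is 1684 mm.

The table's +x face and the staircase's −x face are both at x = 1684 mm.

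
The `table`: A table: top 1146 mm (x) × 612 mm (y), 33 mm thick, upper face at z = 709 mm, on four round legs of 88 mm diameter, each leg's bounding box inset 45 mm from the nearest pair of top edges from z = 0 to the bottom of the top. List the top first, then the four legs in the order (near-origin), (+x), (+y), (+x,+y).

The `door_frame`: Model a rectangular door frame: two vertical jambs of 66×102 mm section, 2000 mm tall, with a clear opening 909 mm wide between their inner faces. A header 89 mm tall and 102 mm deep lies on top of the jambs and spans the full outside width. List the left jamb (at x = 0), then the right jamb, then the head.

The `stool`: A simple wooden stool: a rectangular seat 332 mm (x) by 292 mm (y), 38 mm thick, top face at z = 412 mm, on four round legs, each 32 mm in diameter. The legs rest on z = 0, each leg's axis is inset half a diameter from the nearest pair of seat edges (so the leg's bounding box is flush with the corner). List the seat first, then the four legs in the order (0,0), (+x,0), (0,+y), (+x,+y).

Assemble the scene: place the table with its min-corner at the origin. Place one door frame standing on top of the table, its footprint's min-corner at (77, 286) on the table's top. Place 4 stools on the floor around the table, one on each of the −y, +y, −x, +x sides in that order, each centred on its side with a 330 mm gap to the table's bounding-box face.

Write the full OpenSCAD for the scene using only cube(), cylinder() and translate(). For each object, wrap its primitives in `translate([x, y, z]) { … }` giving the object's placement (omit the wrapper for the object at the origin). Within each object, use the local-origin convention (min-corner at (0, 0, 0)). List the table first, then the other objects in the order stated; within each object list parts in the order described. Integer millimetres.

translate([0, 0, 676]) cube([1146, 612, 33]);
translate([89, 89, 0]) cylinder(h = 676, r = 44);
translate([1057, 89, 0]) cylinder(h = 676, r = 44);
translate([89, 523, 0]) cylinder(h = 676, r = 44);
translate([1057, 523, 0]) cylinder(h = 676, r = 44);
translate([77, 286, 709]) {
  cube([66, 102, 2000]);
  translate([975, 0, 0]) cube([66, 102, 2000]);
  translate([0, 0, 2000]) cube([1041, 102, 89]);
}
translate([407, -622, 0]) {
  translate([0, 0, 374]) cube([332, 292, 38]);
  translate([16, 16, 0]) cylinder(h = 374, r = 16);
  translate([316, 16, 0]) cylinder(h = 374, r = 16);
  translate([16, 276, 0]) cylinder(h = 374, r = 16);
  translate([316, 276, 0]) cylinder(h = 374, r = 16);
}
translate([407, 942, 0]) {
  translate([0, 0, 374]) cube([332, 292, 38]);
  translate([16, 16, 0]) cylinder(h = 374, r = 16);
  translate([316, 16, 0]) cylinder(h = 374, r = 16);
  translate([16, 276, 0]) cylinder(h = 374, r = 16);
  translate([316, 276, 0]) cylinder(h = 374, r = 16);
}
translate([-662, 160, 0]) {
  translate([0, 0, 374]) cube([332, 292, 38]);
  translate([16, 16, 0]) cylinder(h = 374, r = 16);
  translate([316, 16, 0]) cylinder(h = 374, r = 16);
  translate([16, 276, 0]) cylinder(h = 374, r = 16);
  translate([316, 276, 0]) cylinder(h = 374, r = 16);
}
translate([1476, 160, 0]) {
  translate([0, 0, 374]) cube([332, 292, 38]);
  translate([16, 16, 0]) cylinder(h = 374, r = 16);
  translate([316, 16, 0]) cylinder(h = 374, r = 16);
  translate([16, 276, 0]) cylinder(h = 374, r = 16);
  translate([316, 276, 0]) cylinder(h = 374, r = 16);
}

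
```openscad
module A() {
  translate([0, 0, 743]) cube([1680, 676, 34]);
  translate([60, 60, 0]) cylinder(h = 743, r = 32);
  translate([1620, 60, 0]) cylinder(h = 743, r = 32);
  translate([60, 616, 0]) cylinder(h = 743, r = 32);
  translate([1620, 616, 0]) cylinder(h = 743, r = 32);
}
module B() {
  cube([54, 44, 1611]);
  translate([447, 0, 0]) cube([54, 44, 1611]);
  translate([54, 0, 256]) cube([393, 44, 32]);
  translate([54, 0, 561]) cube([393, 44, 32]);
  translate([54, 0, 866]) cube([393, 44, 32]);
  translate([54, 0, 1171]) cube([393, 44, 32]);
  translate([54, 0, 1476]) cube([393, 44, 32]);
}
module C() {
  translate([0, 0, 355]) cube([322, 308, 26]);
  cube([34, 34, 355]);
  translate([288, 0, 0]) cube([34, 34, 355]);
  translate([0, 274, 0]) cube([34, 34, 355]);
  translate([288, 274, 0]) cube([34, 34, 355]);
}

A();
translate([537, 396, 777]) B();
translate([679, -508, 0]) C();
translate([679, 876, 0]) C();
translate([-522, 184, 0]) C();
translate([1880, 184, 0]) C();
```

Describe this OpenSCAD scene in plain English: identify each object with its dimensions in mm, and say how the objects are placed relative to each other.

A is a table with a 1680×676 mm rectangular top, 34 mm thick, top surface at z = 777 mm, supported by four round legs of 64 mm diameter, each leg's bounding box inset 28 mm from the nearest pair of top edges, running from the floor.

B is a straight ladder. Two 54×44 mm vertical rails, 1611 mm tall, stand 501 mm apart (outside-to-outside) with their front faces coplanar on the −y side. 5 rungs, each 44 mm deep and 32 mm tall, span between the inner faces of the rails, front faces flush with the rails. The lowest rung's underside is at z = 256 mm and rungs are spaced 305 mm apart (underside to underside).

C is a four-legged stool. The seat is a 322×308×26 mm slab whose top surface is at z = 381 mm; four square legs, each 34×34 mm in cross-section, run from the floor (z = 0) to the underside of the seat, each flush with a corner of the seat.

The ladder is on top of the table. Four stools sit around the table at the −y, +y, −x, +x sides.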